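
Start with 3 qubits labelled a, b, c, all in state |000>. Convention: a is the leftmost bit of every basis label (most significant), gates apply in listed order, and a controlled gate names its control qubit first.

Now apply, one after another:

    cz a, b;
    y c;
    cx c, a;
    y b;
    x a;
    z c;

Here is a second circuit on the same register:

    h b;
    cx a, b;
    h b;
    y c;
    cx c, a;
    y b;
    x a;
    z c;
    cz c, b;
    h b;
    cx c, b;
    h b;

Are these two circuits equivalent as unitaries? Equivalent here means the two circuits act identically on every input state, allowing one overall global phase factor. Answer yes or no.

Yes: on every input state the two circuits agree up to one overall phase factor.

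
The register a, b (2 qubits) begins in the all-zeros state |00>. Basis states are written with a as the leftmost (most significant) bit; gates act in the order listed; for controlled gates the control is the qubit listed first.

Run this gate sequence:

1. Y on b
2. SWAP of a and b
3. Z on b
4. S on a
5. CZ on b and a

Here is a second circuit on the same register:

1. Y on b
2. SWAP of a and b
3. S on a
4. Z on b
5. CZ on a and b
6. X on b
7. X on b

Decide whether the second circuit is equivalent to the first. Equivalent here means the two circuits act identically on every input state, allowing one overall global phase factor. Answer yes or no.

Yes, they are equivalent — the unitaries differ by at most a global phase.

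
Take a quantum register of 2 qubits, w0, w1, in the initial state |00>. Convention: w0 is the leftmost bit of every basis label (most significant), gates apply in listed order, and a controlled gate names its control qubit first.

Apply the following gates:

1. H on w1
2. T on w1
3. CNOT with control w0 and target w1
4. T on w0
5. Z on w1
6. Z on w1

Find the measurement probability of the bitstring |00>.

The probability of measuring |00> is 1/2.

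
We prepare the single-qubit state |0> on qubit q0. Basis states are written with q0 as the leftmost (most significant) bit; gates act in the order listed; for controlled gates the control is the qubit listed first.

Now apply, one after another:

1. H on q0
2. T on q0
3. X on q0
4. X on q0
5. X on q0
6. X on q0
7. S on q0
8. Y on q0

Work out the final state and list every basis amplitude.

After the circuit, the state carries amplitude sqrt(2)*exp(I*pi/4)/2 on |0>, sqrt(2)*I/2 on |1>. Key observation: the block from step 3 through step 6 cancels to the identity and can be dropped.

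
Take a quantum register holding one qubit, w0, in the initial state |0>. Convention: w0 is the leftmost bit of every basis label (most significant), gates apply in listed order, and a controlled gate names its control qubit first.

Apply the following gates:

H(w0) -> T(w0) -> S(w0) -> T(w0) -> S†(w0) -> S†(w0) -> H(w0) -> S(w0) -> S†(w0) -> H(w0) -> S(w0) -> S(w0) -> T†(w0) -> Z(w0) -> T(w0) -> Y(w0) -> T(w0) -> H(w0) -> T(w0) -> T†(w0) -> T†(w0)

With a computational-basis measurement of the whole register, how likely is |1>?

A full measurement returns |1> with probability sqrt(2)/4 + 1/2.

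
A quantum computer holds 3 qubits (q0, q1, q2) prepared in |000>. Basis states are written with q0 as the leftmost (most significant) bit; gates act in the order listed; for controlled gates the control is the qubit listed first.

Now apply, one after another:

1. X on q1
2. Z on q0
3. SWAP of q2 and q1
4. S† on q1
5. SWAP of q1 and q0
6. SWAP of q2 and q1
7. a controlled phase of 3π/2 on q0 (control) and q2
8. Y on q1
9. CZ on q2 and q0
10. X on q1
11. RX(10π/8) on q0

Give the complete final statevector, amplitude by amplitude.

The final amplitudes are I*sqrt(2 - sqrt(2))/2 on |010>, -sqrt(sqrt(2) + 2)/2 on |110>, and 0 on every other basis state.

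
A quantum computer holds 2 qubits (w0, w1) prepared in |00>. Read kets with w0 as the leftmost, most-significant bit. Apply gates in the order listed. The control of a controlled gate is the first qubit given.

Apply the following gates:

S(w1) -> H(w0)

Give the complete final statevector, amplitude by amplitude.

After the circuit, the state carries amplitude sqrt(2)/2 on |00>, 0 on |01>, sqrt(2)/2 on |10>, 0 on |11>.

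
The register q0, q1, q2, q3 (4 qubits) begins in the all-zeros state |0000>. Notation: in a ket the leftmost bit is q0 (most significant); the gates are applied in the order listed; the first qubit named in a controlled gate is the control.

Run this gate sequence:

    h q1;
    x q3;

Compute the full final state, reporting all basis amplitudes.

After the circuit, the state carries amplitude sqrt(2)/2 on |0001>, sqrt(2)/2 on |0101>, and 0 on every other basis state.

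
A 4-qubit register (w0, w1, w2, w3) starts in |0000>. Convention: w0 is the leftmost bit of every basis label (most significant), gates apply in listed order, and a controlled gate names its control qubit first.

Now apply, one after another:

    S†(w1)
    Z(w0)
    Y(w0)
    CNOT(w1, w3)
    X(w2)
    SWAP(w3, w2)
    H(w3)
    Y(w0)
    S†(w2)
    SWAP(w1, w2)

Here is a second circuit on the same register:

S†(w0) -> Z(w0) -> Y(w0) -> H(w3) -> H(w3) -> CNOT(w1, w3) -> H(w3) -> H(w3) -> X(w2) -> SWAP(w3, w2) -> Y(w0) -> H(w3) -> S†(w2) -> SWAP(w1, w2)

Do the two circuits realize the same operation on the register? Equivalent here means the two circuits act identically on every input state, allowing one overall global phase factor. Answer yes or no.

No: there is an input state on which the two circuits produce genuinely different outputs (not merely differing by a phase).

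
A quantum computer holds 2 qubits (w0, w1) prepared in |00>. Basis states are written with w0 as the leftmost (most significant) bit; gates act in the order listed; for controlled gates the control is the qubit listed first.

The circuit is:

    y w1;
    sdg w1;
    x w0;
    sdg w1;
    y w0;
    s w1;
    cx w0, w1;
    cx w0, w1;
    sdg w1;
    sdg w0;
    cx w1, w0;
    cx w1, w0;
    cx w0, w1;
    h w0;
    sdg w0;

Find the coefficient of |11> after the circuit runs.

The amplitude on |11> is sqrt(2)*I/2. Key observation: steps 6-9 multiply out to the identity, so the circuit reduces to the remaining gates.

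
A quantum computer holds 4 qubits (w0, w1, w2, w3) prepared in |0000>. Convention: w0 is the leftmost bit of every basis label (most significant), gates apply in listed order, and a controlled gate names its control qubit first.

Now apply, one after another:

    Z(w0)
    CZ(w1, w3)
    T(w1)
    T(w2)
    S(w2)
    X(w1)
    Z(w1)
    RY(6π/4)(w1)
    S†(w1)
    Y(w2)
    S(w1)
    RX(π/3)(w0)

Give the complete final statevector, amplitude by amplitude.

The resulting statevector has amplitude sqrt(6)*I/4 on |0010>, sqrt(6)*I/4 on |0110>, sqrt(2)/4 on |1010>, sqrt(2)/4 on |1110>, and 0 on every other basis state.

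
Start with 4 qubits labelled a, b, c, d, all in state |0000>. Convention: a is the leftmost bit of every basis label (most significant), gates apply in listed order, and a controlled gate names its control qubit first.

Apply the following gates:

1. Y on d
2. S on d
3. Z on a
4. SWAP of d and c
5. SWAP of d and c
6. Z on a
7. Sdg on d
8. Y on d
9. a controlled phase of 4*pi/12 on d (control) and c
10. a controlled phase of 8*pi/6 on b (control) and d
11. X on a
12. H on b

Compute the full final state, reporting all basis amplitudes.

The resulting statevector has amplitude sqrt(2)/2 on |1000>, sqrt(2)/2 on |1100>, and 0 on every other basis state.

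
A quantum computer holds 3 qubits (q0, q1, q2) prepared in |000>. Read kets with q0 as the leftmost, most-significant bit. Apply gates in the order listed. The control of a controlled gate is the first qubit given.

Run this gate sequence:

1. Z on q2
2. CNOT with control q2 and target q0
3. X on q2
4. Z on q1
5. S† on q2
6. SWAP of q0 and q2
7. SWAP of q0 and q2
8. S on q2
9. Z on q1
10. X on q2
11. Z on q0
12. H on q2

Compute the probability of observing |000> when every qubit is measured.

A full measurement returns |000> with probability 1/2.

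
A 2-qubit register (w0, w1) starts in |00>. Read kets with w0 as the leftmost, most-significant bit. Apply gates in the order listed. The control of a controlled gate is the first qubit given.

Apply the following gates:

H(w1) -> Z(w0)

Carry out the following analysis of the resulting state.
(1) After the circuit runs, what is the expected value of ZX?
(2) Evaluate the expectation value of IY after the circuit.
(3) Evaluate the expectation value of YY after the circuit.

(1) The observable ZX averages to 1.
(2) In the final state, IY has expectation 0.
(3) In the final state, YY has expectation 0.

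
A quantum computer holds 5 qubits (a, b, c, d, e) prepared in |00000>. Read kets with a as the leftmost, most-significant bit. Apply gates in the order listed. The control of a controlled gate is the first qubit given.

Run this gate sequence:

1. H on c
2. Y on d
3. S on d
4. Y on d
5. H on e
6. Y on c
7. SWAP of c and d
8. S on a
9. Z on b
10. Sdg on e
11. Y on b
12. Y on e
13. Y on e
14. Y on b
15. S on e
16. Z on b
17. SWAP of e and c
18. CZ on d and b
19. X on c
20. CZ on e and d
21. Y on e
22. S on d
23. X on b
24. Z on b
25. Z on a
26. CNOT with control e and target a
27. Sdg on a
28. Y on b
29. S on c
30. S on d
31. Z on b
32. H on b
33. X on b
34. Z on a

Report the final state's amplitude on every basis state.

The final amplitudes are -sqrt(2)*I/4 on |10001>, -sqrt(2)*I/4 on |10011>, sqrt(2)/4 on |10101>, sqrt(2)/4 on |10111>, -sqrt(2)*I/4 on |11001>, -sqrt(2)*I/4 on |11011>, sqrt(2)/4 on |11101>, sqrt(2)/4 on |11111>, and 0 on every other basis state. Key observation: the block from step 9 through step 16 cancels to the identity and can be dropped.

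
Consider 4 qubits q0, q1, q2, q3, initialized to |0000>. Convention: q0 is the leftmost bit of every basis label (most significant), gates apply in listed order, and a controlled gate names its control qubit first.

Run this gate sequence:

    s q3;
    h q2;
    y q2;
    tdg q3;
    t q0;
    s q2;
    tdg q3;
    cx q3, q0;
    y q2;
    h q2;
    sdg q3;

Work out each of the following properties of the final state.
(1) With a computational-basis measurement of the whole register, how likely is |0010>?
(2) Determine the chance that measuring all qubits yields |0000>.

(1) The probability of measuring |0010> is 1/2.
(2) The probability of measuring |0000> is 1/2.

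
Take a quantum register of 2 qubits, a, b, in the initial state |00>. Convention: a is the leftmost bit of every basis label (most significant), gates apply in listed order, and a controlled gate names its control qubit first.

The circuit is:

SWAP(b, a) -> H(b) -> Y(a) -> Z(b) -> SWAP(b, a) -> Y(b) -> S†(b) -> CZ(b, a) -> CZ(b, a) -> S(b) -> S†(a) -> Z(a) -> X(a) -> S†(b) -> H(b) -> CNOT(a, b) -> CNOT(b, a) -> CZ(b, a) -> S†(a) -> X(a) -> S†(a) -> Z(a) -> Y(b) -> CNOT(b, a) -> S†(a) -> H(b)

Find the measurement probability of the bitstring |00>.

Outcome |00> occurs with probability 0.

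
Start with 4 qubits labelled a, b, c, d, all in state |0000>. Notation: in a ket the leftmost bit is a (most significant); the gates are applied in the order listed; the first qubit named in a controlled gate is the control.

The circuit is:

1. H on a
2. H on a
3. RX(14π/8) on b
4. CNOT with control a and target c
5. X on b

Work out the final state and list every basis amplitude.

After the circuit, the state carries amplitude -I*sqrt(2 - sqrt(2))/2 on |0000>, -sqrt(sqrt(2) + 2)/2 on |0100>, and 0 on every other basis state. Key observation: the block from step 1 through step 2 cancels to the identity and can be dropped.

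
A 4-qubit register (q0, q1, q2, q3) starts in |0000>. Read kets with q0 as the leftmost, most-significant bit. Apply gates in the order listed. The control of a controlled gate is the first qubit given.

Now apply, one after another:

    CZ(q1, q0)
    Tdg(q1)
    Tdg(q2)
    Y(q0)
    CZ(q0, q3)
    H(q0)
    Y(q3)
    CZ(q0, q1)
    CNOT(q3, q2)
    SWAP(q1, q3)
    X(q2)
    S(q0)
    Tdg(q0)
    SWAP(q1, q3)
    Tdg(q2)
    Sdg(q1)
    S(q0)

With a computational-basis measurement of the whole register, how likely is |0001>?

Outcome |0001> occurs with probability 1/2.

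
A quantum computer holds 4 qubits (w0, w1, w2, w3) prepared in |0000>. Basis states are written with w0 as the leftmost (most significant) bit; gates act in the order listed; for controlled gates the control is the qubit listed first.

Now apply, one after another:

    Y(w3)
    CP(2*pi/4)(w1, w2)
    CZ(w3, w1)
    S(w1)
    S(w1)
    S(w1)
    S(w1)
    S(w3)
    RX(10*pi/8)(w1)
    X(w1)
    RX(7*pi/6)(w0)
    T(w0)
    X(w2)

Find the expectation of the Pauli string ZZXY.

In the final state, ZZXY has expectation 0. Key observation: the block from step 4 through step 7 cancels to the identity and can be dropped.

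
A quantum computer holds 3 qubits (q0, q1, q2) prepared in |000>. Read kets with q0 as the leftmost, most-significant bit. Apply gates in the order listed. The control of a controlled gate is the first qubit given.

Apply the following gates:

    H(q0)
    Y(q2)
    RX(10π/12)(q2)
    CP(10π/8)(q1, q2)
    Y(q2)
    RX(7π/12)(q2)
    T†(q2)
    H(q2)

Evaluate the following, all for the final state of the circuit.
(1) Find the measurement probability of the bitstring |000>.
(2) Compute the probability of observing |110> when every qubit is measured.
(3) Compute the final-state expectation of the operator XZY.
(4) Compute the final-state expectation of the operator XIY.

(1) Outcome |000> occurs with probability 3/8.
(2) The probability of measuring |110> is 0.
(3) The observable XZY averages to -1/2.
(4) The expectation value of XIY is -1/2.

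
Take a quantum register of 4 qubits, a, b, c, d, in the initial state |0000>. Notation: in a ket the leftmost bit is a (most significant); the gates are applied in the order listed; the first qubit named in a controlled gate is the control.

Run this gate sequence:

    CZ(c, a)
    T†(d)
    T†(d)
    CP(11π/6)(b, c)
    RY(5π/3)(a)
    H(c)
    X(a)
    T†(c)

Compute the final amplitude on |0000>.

The amplitude on |0000> is sqrt(2)/4.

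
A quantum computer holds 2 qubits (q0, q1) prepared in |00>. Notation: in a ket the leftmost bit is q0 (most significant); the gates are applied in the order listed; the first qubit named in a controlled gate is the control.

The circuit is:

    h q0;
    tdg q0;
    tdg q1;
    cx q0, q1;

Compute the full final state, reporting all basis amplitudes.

After the circuit, the state carries amplitude sqrt(2)/2 on |00>, 0 on |01>, 0 on |10>, -sqrt(2)*exp(3*I*pi/4)/2 on |11>.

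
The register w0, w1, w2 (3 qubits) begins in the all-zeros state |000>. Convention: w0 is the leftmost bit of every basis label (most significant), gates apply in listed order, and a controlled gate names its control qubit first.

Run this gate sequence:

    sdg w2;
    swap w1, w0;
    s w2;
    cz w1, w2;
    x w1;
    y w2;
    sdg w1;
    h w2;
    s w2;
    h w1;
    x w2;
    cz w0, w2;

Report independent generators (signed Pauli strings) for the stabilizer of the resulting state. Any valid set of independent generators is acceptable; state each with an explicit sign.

The stabilizer group can be generated by -IXI, +IIY, +ZII, among other valid generating sets.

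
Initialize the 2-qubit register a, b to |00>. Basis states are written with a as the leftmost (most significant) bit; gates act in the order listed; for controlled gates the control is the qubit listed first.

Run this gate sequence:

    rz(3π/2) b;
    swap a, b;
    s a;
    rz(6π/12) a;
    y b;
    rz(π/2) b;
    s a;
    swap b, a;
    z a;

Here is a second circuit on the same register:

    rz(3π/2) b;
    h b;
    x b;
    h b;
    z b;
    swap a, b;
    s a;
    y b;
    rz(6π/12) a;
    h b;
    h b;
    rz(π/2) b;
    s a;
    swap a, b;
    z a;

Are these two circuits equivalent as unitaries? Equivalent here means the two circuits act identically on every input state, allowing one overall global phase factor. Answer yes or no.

Yes: on every input state the two circuits agree up to one overall phase factor.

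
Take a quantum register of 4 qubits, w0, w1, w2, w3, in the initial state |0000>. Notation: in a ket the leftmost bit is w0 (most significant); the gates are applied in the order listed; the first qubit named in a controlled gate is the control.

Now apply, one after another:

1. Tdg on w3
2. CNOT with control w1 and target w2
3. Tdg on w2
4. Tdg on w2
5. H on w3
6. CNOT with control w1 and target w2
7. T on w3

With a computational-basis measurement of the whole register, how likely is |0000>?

A full measurement returns |0000> with probability 1/2.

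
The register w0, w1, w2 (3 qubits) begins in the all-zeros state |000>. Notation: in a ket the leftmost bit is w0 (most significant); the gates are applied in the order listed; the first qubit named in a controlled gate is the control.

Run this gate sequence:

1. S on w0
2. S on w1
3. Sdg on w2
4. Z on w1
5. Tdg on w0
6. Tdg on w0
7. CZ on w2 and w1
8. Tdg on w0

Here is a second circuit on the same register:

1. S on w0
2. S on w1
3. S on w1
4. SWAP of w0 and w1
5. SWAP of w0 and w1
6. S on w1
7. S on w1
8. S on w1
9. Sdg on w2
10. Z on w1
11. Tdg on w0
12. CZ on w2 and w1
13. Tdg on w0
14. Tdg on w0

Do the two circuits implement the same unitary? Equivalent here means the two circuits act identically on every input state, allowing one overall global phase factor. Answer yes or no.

Yes: on every input state the two circuits agree up to one overall phase factor.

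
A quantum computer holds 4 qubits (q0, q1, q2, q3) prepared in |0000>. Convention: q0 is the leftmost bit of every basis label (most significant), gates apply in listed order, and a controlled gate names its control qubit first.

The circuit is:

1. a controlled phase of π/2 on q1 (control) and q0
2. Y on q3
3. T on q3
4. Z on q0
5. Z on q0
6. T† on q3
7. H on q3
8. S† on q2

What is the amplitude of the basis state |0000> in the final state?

|0000> carries amplitude sqrt(2)*I/2 in the final state.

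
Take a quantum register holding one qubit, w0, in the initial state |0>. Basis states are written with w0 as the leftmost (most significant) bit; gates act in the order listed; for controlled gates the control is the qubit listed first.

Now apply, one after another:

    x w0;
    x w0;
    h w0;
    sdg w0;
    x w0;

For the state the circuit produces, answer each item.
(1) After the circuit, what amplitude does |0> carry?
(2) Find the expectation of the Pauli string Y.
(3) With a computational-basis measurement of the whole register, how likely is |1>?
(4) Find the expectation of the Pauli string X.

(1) |0> carries amplitude -sqrt(2)*I/2 in the final state.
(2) The expectation value of Y is 1.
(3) The probability of measuring |1> is 1/2.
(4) In the final state, X has expectation 0.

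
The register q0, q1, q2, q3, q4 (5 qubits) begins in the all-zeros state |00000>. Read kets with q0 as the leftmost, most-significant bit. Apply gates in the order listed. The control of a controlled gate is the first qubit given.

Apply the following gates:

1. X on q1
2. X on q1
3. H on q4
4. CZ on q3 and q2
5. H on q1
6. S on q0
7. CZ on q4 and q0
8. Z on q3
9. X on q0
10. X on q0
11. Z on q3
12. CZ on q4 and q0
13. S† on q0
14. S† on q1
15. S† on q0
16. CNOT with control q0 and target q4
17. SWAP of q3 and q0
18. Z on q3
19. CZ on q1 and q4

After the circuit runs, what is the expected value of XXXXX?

The observable XXXXX averages to 0. Key observation: steps 6-13 multiply out to the identity, so the circuit reduces to the remaining gates.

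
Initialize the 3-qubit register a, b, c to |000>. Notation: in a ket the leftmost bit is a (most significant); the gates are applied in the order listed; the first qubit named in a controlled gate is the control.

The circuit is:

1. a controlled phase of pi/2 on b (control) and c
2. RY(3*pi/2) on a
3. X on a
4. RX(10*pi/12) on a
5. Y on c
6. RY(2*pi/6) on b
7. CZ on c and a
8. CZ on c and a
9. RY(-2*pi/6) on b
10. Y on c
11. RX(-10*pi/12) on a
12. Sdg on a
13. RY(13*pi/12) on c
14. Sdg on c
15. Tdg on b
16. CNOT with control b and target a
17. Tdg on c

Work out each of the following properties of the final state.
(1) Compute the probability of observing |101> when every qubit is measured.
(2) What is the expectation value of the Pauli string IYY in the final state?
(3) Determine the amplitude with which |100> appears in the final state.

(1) A full measurement returns |101> with probability sqrt(2)/16 + sqrt(6)/16 + 1/4. Key observation: the block from step 4 through step 11 cancels to the identity and can be dropped.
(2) The expectation value of IYY is 0.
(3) The final state's coefficient on |100> equals -I*sqrt(2*sqrt(2) + 4)/8 + I*sqrt(12 - 6*sqrt(2))/8.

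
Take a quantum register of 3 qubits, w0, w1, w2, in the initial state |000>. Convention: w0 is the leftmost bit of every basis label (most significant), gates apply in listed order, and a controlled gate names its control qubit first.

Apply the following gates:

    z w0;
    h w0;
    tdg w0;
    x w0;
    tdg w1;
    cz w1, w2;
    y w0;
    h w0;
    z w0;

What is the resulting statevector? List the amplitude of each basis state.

After the circuit, the state carries amplitude -I/2 + exp(I*pi/4)/2 on |000>, exp(I*pi/4)/2 + I/2 on |100>, and 0 on every other basis state.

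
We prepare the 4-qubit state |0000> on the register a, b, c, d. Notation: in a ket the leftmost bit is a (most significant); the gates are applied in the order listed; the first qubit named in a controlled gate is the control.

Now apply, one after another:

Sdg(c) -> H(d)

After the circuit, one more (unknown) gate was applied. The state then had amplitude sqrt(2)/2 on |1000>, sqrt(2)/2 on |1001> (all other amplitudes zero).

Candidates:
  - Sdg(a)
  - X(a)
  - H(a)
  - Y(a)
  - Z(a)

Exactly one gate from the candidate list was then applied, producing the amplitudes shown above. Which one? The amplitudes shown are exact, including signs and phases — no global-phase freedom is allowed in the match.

The applied gate was X(a).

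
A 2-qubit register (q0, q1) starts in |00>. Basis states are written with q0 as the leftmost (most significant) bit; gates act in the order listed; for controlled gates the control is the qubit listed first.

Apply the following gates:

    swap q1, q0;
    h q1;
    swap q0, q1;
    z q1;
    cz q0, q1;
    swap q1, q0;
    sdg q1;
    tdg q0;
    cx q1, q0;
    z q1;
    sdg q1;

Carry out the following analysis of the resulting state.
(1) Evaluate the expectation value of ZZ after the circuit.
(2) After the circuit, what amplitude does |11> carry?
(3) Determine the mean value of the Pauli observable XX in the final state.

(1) In the final state, ZZ has expectation 1.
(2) The amplitude on |11> is sqrt(2)/2.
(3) The observable XX averages to 1.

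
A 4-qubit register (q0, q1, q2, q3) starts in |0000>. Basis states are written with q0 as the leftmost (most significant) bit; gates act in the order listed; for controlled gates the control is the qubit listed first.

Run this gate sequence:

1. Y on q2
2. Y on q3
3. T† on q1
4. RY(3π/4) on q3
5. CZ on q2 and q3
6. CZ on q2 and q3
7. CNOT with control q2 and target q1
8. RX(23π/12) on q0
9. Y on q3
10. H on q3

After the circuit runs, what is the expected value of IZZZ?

In the final state, IZZZ has expectation sqrt(2)/2. Key observation: gates 5-6 undo each other exactly, leaving only the rest of the circuit to track.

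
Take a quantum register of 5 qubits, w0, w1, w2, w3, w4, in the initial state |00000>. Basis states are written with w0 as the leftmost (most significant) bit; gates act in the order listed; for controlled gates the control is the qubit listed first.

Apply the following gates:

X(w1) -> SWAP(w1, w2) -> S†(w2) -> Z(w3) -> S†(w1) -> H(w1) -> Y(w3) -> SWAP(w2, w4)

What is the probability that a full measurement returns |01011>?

Outcome |01011> occurs with probability 1/2.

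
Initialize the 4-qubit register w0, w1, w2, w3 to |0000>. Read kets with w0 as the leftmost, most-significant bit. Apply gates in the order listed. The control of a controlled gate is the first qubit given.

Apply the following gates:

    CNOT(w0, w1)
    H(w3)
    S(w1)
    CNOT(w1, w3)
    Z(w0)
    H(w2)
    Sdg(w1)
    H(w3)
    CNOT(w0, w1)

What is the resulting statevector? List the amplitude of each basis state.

The resulting statevector has amplitude sqrt(2)/2 on |0000>, sqrt(2)/2 on |0010>, and 0 on every other basis state.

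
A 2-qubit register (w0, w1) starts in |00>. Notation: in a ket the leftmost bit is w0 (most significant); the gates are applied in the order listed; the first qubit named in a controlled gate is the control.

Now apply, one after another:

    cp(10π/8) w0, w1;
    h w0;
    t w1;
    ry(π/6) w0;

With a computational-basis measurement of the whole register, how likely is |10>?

A full measurement returns |10> with probability 3/4.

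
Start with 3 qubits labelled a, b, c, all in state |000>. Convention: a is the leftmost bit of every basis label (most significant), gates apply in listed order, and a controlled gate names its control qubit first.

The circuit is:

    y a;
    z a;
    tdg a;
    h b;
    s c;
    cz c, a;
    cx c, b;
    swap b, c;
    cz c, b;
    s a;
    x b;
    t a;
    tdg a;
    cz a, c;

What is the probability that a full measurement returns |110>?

The probability of measuring |110> is 1/2.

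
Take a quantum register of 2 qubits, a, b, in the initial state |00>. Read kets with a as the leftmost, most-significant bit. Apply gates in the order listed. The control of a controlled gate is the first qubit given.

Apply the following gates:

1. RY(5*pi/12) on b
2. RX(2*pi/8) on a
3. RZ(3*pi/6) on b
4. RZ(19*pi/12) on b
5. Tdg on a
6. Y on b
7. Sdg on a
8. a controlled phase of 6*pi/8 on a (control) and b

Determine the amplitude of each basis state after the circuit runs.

The resulting statevector has amplitude I*sqrt(1/2 - sqrt(2)/4)*sqrt(sqrt(2)/4 + 1/2)*exp(-23*I*pi/24)/2 - sqrt(6)*I*exp(-23*I*pi/24)/8 - sqrt(3)*I*exp(-23*I*pi/24)/4 on |00>, sqrt(3)*I*sqrt(1/2 - sqrt(2)/4)*sqrt(sqrt(2)/4 + 1/2)*exp(23*I*pi/24)/2 + I*exp(23*I*pi/24)/4 + sqrt(2)*I*exp(23*I*pi/24)/8 on |01>, sqrt(3)*I*sqrt(1/2 - sqrt(2)/4)*sqrt(sqrt(2)/4 + 1/2)*exp(19*I*pi/24)/2 + sqrt(2)*I*exp(19*I*pi/24)/8 - I*exp(19*I*pi/24)/4 on |10>, sqrt(6)*I*exp(-13*I*pi/24)/8 - I*sqrt(1/2 - sqrt(2)/4)*sqrt(sqrt(2)/4 + 1/2)*exp(-13*I*pi/24)/2 - sqrt(3)*I*exp(-13*I*pi/24)/4 on |11>.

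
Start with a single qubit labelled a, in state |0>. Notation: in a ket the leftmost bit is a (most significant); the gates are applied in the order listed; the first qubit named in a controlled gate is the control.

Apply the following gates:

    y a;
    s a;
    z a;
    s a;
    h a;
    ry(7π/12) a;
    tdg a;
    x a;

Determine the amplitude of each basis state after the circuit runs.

The final amplitudes are (-sqrt(6*sqrt(2) + 12)/8 + sqrt(4 - 2*sqrt(2))/8 + sqrt(12 - 6*sqrt(2))/8 + sqrt(2*sqrt(2) + 4)/8)*exp(I*pi/4) on |0>, I*(-sqrt(4 - 2*sqrt(2))/8 + sqrt(12 - 6*sqrt(2))/8 + sqrt(2*sqrt(2) + 4)/8 + sqrt(6*sqrt(2) + 12)/8) on |1>.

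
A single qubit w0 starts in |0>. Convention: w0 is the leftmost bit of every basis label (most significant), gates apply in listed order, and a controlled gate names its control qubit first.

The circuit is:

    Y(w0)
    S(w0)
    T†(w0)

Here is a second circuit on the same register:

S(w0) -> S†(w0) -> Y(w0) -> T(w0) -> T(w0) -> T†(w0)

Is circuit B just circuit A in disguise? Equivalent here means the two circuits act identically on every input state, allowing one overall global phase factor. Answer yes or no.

Yes, they are equivalent — the unitaries differ by at most a global phase.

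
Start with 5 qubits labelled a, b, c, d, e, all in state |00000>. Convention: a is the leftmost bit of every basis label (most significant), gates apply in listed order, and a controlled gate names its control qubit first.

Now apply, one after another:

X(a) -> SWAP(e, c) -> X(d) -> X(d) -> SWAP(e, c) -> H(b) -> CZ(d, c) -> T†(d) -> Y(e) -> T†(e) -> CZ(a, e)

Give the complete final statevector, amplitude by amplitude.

The final amplitudes are -sqrt(2)*exp(I*pi/4)/2 on |10001>, -sqrt(2)*exp(I*pi/4)/2 on |11001>, and 0 on every other basis state.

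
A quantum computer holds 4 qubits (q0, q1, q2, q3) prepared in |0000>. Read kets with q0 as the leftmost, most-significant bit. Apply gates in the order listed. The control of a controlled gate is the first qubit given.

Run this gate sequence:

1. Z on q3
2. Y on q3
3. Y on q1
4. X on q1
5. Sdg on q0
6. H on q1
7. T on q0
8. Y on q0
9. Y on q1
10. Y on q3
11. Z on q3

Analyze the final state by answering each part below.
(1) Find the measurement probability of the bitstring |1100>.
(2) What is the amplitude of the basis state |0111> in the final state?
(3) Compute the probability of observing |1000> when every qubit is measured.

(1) Outcome |1100> occurs with probability 1/2.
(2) |0111> carries amplitude 0 in the final state.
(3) The probability of measuring |1000> is 1/2.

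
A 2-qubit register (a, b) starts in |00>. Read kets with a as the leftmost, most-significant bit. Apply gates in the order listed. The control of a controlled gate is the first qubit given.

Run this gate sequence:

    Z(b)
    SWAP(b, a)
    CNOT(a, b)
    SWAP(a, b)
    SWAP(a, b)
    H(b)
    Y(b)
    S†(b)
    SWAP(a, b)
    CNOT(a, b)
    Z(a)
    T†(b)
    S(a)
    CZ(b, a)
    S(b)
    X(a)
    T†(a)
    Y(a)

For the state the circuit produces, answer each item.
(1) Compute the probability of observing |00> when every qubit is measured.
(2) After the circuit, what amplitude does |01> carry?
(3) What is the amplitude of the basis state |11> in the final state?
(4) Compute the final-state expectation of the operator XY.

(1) Outcome |00> occurs with probability 1/2.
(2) The final state's coefficient on |01> equals 0.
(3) The amplitude on |11> is -sqrt(2)*exp(I*pi/4)/2.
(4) The observable XY averages to 1.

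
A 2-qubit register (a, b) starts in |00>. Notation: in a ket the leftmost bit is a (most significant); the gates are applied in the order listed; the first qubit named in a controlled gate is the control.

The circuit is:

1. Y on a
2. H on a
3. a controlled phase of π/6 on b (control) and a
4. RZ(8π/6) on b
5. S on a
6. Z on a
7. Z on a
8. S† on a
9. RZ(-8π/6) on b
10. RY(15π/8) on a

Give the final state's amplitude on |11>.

The final state's coefficient on |11> equals 0. Key observation: the block from step 4 through step 9 cancels to the identity and can be dropped.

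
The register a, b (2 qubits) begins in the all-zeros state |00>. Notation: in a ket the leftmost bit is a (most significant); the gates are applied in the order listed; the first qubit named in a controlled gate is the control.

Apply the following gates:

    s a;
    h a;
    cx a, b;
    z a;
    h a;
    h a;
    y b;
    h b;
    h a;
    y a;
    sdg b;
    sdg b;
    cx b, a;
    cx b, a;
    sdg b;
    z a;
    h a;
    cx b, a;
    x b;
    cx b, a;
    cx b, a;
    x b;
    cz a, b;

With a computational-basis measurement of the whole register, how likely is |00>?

A full measurement returns |00> with probability 1/4. Key observation: steps 19-22 multiply out to the identity, so the circuit reduces to the remaining gates.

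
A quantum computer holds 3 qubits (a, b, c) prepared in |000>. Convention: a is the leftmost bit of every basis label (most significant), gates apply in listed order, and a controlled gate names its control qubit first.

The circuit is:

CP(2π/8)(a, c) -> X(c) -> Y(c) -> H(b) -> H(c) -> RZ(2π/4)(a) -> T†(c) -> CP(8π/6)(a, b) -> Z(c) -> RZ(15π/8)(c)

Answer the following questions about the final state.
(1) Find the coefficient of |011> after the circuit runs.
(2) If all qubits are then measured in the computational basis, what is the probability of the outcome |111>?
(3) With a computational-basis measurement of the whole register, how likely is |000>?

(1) |011> carries amplitude exp(15*I*pi/16)/2 in the final state.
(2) Outcome |111> occurs with probability 0.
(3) The probability of measuring |000> is 1/4.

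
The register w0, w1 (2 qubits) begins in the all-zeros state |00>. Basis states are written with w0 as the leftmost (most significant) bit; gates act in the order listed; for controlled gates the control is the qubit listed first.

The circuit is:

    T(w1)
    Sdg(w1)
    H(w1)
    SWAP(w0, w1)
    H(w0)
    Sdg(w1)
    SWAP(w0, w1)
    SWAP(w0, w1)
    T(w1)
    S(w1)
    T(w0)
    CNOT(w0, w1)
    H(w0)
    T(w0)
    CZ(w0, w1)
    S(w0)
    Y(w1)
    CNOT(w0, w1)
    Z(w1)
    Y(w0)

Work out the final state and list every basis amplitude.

The resulting statevector has amplitude sqrt(2)*exp(3*I*pi/4)/2 on |00>, 0 on |01>, 0 on |10>, sqrt(2)/2 on |11>. Key observation: the block from step 7 through step 8 cancels to the identity and can be dropped.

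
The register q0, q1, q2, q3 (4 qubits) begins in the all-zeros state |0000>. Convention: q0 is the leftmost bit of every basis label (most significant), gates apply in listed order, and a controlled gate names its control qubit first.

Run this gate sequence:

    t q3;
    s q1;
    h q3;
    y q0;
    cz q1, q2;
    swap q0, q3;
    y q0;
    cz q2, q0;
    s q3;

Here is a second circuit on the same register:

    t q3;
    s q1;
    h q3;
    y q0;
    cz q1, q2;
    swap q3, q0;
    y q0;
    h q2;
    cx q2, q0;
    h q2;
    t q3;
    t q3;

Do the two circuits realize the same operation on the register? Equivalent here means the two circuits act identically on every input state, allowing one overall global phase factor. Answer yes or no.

No, they are not equivalent — no single phase factor reconciles the two unitaries.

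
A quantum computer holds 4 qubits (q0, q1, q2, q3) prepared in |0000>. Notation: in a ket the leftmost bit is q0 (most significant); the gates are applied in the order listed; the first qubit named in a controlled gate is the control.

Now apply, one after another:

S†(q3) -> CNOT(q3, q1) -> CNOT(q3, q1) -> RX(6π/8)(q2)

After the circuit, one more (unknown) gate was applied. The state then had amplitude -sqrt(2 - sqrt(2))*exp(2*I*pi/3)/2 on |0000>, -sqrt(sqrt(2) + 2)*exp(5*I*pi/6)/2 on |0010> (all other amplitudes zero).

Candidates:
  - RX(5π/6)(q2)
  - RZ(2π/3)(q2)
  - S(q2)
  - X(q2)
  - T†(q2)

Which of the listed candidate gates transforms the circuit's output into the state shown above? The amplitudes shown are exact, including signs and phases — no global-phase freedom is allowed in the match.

It was RZ(2π/3)(q2) that produced the state shown. Key observation: steps 2-3 multiply out to the identity, so the circuit reduces to the remaining gates.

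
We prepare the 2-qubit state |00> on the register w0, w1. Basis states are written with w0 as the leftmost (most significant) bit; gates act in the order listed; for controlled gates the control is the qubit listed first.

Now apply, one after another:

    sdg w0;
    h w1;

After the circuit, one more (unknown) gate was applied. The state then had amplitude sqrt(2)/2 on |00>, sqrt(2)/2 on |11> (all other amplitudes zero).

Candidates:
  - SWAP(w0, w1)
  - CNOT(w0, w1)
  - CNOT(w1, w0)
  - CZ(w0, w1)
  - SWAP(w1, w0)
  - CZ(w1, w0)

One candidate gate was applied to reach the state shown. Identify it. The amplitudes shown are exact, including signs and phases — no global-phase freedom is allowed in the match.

The unique candidate consistent with the amplitudes is CNOT(w1, w0).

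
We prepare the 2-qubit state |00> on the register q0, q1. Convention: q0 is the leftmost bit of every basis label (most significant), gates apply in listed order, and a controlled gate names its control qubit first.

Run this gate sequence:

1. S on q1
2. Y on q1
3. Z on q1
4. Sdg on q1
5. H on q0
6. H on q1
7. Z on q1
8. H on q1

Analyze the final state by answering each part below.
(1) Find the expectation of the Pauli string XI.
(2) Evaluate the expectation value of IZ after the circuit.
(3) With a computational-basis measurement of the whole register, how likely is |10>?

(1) The observable XI averages to 1.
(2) The expectation value of IZ is 1.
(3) A full measurement returns |10> with probability 1/2.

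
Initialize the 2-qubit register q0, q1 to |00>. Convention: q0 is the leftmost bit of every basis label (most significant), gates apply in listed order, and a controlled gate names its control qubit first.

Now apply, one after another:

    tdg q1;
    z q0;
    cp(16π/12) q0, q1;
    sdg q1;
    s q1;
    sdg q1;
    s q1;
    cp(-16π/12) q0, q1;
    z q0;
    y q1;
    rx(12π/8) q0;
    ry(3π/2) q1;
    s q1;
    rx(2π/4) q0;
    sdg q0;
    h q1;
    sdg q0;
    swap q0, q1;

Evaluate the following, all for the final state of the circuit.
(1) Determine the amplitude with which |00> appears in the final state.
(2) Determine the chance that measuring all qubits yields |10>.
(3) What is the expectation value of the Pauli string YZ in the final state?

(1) The amplitude on |00> is -1/2 + I/2. Key observation: steps 2-9 multiply out to the identity, so the circuit reduces to the remaining gates.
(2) Outcome |10> occurs with probability 1/2.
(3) In the final state, YZ has expectation -1.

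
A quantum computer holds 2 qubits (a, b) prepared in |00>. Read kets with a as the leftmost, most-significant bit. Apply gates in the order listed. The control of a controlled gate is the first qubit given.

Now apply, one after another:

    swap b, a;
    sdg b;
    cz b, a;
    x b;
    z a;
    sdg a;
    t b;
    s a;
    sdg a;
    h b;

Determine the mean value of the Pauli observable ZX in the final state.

The observable ZX averages to -1.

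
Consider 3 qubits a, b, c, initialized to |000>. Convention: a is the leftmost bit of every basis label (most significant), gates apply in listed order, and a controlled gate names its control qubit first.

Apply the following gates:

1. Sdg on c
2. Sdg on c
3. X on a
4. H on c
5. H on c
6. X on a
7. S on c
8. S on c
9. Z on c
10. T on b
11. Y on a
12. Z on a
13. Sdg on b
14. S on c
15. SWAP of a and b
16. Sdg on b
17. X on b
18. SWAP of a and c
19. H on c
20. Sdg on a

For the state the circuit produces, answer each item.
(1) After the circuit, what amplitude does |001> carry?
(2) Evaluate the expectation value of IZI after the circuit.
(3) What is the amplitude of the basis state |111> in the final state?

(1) |001> carries amplitude -sqrt(2)/2 in the final state.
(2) In the final state, IZI has expectation 1.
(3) The final state's coefficient on |111> equals 0.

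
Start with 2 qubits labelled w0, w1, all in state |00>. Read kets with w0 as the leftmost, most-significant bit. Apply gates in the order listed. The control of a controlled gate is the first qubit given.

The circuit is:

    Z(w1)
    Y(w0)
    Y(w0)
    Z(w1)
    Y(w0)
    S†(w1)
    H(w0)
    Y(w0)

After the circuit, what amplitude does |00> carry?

The final state's coefficient on |00> equals -sqrt(2)/2. Key observation: gates 1-4 undo each other exactly, leaving only the rest of the circuit to track.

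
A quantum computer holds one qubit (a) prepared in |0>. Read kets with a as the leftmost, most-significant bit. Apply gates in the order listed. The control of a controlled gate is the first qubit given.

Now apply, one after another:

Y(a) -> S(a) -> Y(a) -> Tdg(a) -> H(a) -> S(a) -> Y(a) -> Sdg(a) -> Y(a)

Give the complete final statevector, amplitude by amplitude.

After the circuit, the state carries amplitude sqrt(2)/2 on |0>, -sqrt(2)/2 on |1>.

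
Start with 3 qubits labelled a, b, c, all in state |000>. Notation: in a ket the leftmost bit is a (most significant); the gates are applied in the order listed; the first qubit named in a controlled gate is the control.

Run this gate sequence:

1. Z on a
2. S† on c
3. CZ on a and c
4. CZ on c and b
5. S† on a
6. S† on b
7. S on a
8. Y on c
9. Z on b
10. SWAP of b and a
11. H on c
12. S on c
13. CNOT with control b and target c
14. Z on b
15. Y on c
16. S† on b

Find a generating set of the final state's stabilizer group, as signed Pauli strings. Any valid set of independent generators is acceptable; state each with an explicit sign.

The stabilizer group can be generated by -IIY, +ZII, +IZI, among other valid generating sets.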